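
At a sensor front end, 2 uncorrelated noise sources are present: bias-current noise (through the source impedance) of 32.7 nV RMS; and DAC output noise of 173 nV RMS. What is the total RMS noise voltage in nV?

Uncorrelated sources add in power (mean-square): V_tot = √(ΣV_i²)
V_tot = √[(3.27×10⁻⁸)² + (1.73×10⁻⁷)²] = 1.76×10⁻⁷ V = 176 nV

176 nV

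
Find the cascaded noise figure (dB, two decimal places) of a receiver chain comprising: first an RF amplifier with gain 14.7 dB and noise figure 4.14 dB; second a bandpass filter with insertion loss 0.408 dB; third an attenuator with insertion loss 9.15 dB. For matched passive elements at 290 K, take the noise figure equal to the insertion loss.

Convert to linear (a loss of L dB is a gain of −L dB): F_i = 10^(NF_i/10), G_i = 10^(G_i,dB/10)
  Stage 1: F_1 = 10^(4.14/10) = 2.594, G_1 = 10^(14.7/10) = 29.51
  Stage 2: F_2 = 10^(0.408/10) = 1.098, G_2 = 10^(−0.408/10) = 0.9103
  Stage 3: F_3 = 10^(9.15/10) = 8.222, G_3 = 10^(−9.15/10) = 0.1216
Friis cascade:
  F = 2.594 + (1.098 − 1)/29.51 + (8.222 − 1)/26.87 = 2.866
NF = 10 log₁₀(2.866) = 4.57 dB

4.57 dB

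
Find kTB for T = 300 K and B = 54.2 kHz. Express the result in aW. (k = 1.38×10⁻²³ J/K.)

P_n = kTB = 1.38×10⁻²³ × 300 × 5.42×10⁴ = 2.24×10⁻¹⁶ W = 224 aW

224 aW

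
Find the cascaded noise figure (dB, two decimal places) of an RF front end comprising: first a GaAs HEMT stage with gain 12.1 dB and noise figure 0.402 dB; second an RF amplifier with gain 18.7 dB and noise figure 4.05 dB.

Convert to linear (a loss of L dB is a gain of −L dB): F_i = 10^(NF_i/10), G_i = 10^(G_i,dB/10)
  Stage 1: F_1 = 10^(0.402/10) = 1.097, G_1 = 10^(12.1/10) = 16.22
  Stage 2: F_2 = 10^(4.05/10) = 2.541, G_2 = 10^(18.7/10) = 74.13
Friis cascade:
  F = 1.097 + (2.541 − 1)/16.22 = 1.192
NF = 10 log₁₀(1.192) = 0.76 dB

0.76 dB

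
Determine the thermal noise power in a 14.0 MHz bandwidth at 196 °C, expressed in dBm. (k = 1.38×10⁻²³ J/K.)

T = 196 °C + 273.15 = 469.15 K
P_n = kTB = 1.38×10⁻²³ × 469.15 × 1.40×10⁷ = 9.06×10⁻¹⁴ W
In dBm: 10 log₁₀(9.06×10⁻¹⁴ / 10⁻³) = −100.4 dBm

−100.4 dBm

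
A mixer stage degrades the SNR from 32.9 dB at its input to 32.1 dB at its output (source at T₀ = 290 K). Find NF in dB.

NF (dB) = SNR_in(dB) − SNR_out(dB) when the source is at T₀
NF = 32.9 − 32.1 = 0.8 dB

0.8 dB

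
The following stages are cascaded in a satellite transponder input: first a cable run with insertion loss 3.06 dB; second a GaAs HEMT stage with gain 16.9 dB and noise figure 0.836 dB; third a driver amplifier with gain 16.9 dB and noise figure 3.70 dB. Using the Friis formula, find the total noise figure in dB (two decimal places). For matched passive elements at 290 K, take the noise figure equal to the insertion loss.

Convert to linear (a loss of L dB is a gain of −L dB): F_i = 10^(NF_i/10), G_i = 10^(G_i,dB/10)
  Stage 1: F_1 = 10^(3.06/10) = 2.023, G_1 = 10^(−3.06/10) = 0.4943
  Stage 2: F_2 = 10^(0.836/10) = 1.212, G_2 = 10^(16.9/10) = 48.98
  Stage 3: F_3 = 10^(3.70/10) = 2.344, G_3 = 10^(16.9/10) = 48.98
Friis cascade:
  F = 2.023 + (1.212 − 1)/0.4943 + (2.344 − 1)/24.21 = 2.508
NF = 10 log₁₀(2.508) = 3.99 dB

3.99 dB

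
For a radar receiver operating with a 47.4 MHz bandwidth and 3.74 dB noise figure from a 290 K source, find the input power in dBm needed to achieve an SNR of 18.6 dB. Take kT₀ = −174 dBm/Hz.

Sensitivity = −174 + 10 log₁₀(B) + NF + SNR_min
= −174 + 76.76 + 3.74 + 18.6
= −74.90 dBm → −74.9 dBm

−74.9 dBm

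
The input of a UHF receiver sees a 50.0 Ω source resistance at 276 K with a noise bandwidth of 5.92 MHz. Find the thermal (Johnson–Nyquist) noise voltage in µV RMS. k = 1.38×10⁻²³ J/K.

2.12 µV

V_n = √(4kTRB)
4kTRB = 4 × 1.38×10⁻²³ × 276 × 5.00×10¹ × 5.92×10⁶ = 4.51×10⁻¹² V²
V_n = √(4.51×10⁻¹²) = 2.12×10⁻⁶ V = 2.12 µV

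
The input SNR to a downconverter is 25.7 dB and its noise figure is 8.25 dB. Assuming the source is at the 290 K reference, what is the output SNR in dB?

17.45 dB

By definition F = SNR_in/SNR_out, so in dB: SNR_out = SNR_in − NF
SNR_out = 25.7 − 8.25 = 17.45 dB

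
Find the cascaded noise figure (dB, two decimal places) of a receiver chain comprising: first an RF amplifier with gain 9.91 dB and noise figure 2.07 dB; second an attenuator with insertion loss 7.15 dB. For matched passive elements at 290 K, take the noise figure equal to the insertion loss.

3.09 dB

Convert to linear (a loss of L dB is a gain of −L dB): F_i = 10^(NF_i/10), G_i = 10^(G_i,dB/10)
  Stage 1: F_1 = 10^(2.07/10) = 1.611, G_1 = 10^(9.91/10) = 9.795
  Stage 2: F_2 = 10^(7.15/10) = 5.188, G_2 = 10^(−7.15/10) = 0.1928
Friis cascade:
  F = 1.611 + (5.188 − 1)/9.795 = 2.038
NF = 10 log₁₀(2.038) = 3.09 dB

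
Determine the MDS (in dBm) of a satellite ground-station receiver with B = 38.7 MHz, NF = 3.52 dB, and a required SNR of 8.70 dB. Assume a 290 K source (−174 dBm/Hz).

−85.9 dBm

Sensitivity = −174 + 10 log₁₀(B) + NF + SNR_min
= −174 + 75.88 + 3.52 + 8.70
= −85.90 dBm → −85.9 dBm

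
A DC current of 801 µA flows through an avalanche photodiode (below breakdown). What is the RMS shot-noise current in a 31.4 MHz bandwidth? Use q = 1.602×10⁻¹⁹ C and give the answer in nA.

89.8 nA

I_n = √(2qI·B)
2qI·B = 2 × 1.602×10⁻¹⁹ × 8.01×10⁻⁴ × 3.14×10⁷ = 8.06×10⁻¹⁵ A²
I_n = √(8.06×10⁻¹⁵) = 8.98×10⁻⁸ A = 89.8 nA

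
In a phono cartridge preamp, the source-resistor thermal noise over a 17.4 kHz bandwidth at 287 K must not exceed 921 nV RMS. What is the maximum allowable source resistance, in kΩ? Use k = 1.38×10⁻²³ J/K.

Johnson–Nyquist: V_n = √(4kTRB) ⇒ R = V_n² / (4kTB)
4kTB = 4 × 1.38×10⁻²³ × 287 × 1.74×10⁴ = 2.76×10⁻¹⁶
R = (9.21×10⁻⁷)² / 2.76×10⁻¹⁶ = 3.08×10³ Ω = 3.08 kΩ

3.08 kΩ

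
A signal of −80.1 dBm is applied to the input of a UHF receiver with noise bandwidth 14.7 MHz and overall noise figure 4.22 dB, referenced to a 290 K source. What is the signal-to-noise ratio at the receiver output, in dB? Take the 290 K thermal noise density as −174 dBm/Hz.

18.0 dB

Noise floor: N = −174 + 10 log₁₀(B) + NF
10 log₁₀(1.47×10⁷) = 71.67 dB
N = −174 + 71.67 + 4.22 = −98.11 dBm
SNR = P_sig − N = −80.1 − (−98.11) = 18.01 dB → 18.0 dB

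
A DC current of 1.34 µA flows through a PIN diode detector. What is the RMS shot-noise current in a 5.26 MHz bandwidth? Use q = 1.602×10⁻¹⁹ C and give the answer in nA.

I_n = √(2qI·B)
2qI·B = 2 × 1.602×10⁻¹⁹ × 1.34×10⁻⁶ × 5.26×10⁶ = 2.26×10⁻¹⁸ A²
I_n = √(2.26×10⁻¹⁸) = 1.50×10⁻⁹ A = 1.50 nA

1.50 nA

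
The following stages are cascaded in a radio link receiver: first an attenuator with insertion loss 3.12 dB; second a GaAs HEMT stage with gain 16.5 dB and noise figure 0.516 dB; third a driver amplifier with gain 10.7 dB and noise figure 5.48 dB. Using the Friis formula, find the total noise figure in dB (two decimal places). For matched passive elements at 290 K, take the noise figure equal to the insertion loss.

3.85 dB

Convert to linear (a loss of L dB is a gain of −L dB): F_i = 10^(NF_i/10), G_i = 10^(G_i,dB/10)
  Stage 1: F_1 = 10^(3.12/10) = 2.051, G_1 = 10^(−3.12/10) = 0.4875
  Stage 2: F_2 = 10^(0.516/10) = 1.126, G_2 = 10^(16.5/10) = 44.67
  Stage 3: F_3 = 10^(5.48/10) = 3.532, G_3 = 10^(10.7/10) = 11.75
Friis cascade:
  F = 2.051 + (1.126 − 1)/0.4875 + (3.532 − 1)/21.78 = 2.426
NF = 10 log₁₀(2.426) = 3.85 dB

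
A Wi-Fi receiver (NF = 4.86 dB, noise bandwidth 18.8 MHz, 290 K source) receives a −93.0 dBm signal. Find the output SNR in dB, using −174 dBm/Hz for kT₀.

Noise floor: N = −174 + 10 log₁₀(B) + NF
10 log₁₀(1.88×10⁷) = 72.74 dB
N = −174 + 72.74 + 4.86 = −96.40 dBm
SNR = P_sig − N = −93.0 − (−96.40) = 3.40 dB → 3.4 dB

3.4 dB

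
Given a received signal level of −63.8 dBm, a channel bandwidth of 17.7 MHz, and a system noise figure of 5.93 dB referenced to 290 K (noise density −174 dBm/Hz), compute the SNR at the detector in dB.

Noise floor: N = −174 + 10 log₁₀(B) + NF
10 log₁₀(1.77×10⁷) = 72.48 dB
N = −174 + 72.48 + 5.93 = −95.59 dBm
SNR = P_sig − N = −63.8 − (−95.59) = 31.79 dB → 31.8 dB

31.8 dB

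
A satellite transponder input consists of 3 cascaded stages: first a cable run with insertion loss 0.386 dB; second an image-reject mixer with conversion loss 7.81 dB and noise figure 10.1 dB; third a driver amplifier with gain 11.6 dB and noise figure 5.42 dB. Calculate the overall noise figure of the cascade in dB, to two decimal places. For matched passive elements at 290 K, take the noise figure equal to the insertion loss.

14.41 dB

Convert to linear (a loss of L dB is a gain of −L dB): F_i = 10^(NF_i/10), G_i = 10^(G_i,dB/10)
  Stage 1: F_1 = 10^(0.386/10) = 1.093, G_1 = 10^(−0.386/10) = 0.9150
  Stage 2: F_2 = 10^(10.1/10) = 10.23, G_2 = 10^(−7.81/10) = 0.1656
  Stage 3: F_3 = 10^(5.42/10) = 3.483, G_3 = 10^(11.6/10) = 14.45
Friis cascade:
  F = 1.093 + (10.23 − 1)/0.9150 + (3.483 − 1)/0.1515 = 27.58
NF = 10 log₁₀(27.58) = 14.41 dB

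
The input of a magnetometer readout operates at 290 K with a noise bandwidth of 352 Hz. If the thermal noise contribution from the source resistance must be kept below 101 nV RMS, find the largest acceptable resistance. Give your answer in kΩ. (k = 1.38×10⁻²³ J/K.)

1.81 kΩ

Johnson–Nyquist: V_n = √(4kTRB) ⇒ R = V_n² / (4kTB)
4kTB = 4 × 1.38×10⁻²³ × 290 × 3.52×10² = 5.63×10⁻¹⁸
R = (1.01×10⁻⁷)² / 5.63×10⁻¹⁸ = 1.81×10³ Ω = 1.81 kΩ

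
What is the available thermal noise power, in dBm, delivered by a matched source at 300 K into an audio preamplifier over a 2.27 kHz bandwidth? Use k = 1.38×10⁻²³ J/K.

P_n = kTB = 1.38×10⁻²³ × 300 × 2.27×10³ = 9.40×10⁻¹⁸ W
In dBm: 10 log₁₀(9.40×10⁻¹⁸ / 10⁻³) = −140.3 dBm

−140.3 dBm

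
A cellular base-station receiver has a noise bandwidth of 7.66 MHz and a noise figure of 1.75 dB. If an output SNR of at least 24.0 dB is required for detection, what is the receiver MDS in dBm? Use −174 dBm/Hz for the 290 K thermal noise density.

Sensitivity = −174 + 10 log₁₀(B) + NF + SNR_min
= −174 + 68.84 + 1.75 + 24.0
= −79.41 dBm → −79.4 dBm

−79.4 dBm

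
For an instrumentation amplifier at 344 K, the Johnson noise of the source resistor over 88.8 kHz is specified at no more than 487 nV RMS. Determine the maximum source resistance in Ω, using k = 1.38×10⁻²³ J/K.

Johnson–Nyquist: V_n = √(4kTRB) ⇒ R = V_n² / (4kTB)
4kTB = 4 × 1.38×10⁻²³ × 344 × 8.88×10⁴ = 1.69×10⁻¹⁵
R = (4.87×10⁻⁷)² / 1.69×10⁻¹⁵ = 1.41×10² Ω = 141 Ω

141 Ω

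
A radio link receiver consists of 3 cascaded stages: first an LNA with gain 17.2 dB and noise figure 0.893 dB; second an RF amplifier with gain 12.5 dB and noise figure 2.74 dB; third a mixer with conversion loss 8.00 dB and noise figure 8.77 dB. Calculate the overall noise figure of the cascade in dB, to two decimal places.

0.98 dB

Convert to linear (a loss of L dB is a gain of −L dB): F_i = 10^(NF_i/10), G_i = 10^(G_i,dB/10)
  Stage 1: F_1 = 10^(0.893/10) = 1.228, G_1 = 10^(17.2/10) = 52.48
  Stage 2: F_2 = 10^(2.74/10) = 1.879, G_2 = 10^(12.5/10) = 17.78
  Stage 3: F_3 = 10^(8.77/10) = 7.534, G_3 = 10^(−8.00/10) = 0.1585
Friis cascade:
  F = 1.228 + (1.879 − 1)/52.48 + (7.534 − 1)/933.3 = 1.252
NF = 10 log₁₀(1.252) = 0.98 dB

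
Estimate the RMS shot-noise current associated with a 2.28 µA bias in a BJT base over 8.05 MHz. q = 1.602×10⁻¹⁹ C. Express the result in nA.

I_n = √(2qI·B)
2qI·B = 2 × 1.602×10⁻¹⁹ × 2.28×10⁻⁶ × 8.05×10⁶ = 5.88×10⁻¹⁸ A²
I_n = √(5.88×10⁻¹⁸) = 2.42×10⁻⁹ A = 2.42 nA

2.42 nA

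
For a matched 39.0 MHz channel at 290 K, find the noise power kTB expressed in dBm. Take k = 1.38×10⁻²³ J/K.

−98.1 dBm

P_n = kTB = 1.38×10⁻²³ × 290 × 3.90×10⁷ = 1.56×10⁻¹³ W
In dBm: 10 log₁₀(1.56×10⁻¹³ / 10⁻³) = −98.1 dBm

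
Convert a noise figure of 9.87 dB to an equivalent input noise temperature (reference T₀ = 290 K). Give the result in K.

2524 K

F = 10^(9.87/10) = 9.7051
T_e = (F − 1)·T₀ = (9.7051 − 1) × 290 = 2524 K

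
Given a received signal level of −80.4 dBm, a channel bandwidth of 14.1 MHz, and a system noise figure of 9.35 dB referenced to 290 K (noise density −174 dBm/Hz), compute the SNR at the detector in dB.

Noise floor: N = −174 + 10 log₁₀(B) + NF
10 log₁₀(1.41×10⁷) = 71.49 dB
N = −174 + 71.49 + 9.35 = −93.16 dBm
SNR = P_sig − N = −80.4 − (−93.16) = 12.76 dB → 12.8 dB

12.8 dB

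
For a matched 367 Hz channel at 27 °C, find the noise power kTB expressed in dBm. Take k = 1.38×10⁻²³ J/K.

T = 27 °C + 273.15 = 300.15 K
P_n = kTB = 1.38×10⁻²³ × 300.15 × 3.67×10² = 1.52×10⁻¹⁸ W
In dBm: 10 log₁₀(1.52×10⁻¹⁸ / 10⁻³) = −148.2 dBm

−148.2 dBm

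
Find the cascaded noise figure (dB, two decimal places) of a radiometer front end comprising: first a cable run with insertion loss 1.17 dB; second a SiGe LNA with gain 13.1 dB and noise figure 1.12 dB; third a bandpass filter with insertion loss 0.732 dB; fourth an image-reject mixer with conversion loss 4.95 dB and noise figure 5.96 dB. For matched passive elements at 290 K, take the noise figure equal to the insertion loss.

2.85 dB

Convert to linear (a loss of L dB is a gain of −L dB): F_i = 10^(NF_i/10), G_i = 10^(G_i,dB/10)
  Stage 1: F_1 = 10^(1.17/10) = 1.309, G_1 = 10^(−1.17/10) = 0.7638
  Stage 2: F_2 = 10^(1.12/10) = 1.294, G_2 = 10^(13.1/10) = 20.42
  Stage 3: F_3 = 10^(0.732/10) = 1.184, G_3 = 10^(−0.732/10) = 0.8449
  Stage 4: F_4 = 10^(5.96/10) = 3.945, G_4 = 10^(−4.95/10) = 0.3199
Friis cascade:
  F = 1.309 + (1.294 − 1)/0.7638 + (1.184 − 1)/15.60 + (3.945 − 1)/13.18 = 1.930
NF = 10 log₁₀(1.930) = 2.85 dB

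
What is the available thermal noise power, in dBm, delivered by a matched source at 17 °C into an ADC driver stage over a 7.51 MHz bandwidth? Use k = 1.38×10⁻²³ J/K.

T = 17 °C + 273.15 = 290.15 K
P_n = kTB = 1.38×10⁻²³ × 290.15 × 7.51×10⁶ = 3.01×10⁻¹⁴ W
In dBm: 10 log₁₀(3.01×10⁻¹⁴ / 10⁻³) = −105.2 dBm

−105.2 dBm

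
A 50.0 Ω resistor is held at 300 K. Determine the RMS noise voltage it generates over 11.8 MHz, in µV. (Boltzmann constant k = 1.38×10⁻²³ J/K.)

3.13 µV

V_n = √(4kTRB)
4kTRB = 4 × 1.38×10⁻²³ × 300 × 5.00×10¹ × 1.18×10⁷ = 9.77×10⁻¹² V²
V_n = √(9.77×10⁻¹²) = 3.13×10⁻⁶ V = 3.13 µV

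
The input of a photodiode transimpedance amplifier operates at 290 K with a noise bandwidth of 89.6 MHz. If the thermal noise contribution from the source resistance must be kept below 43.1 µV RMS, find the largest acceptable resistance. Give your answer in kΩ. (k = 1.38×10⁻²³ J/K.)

Johnson–Nyquist: V_n = √(4kTRB) ⇒ R = V_n² / (4kTB)
4kTB = 4 × 1.38×10⁻²³ × 290 × 8.96×10⁷ = 1.43×10⁻¹²
R = (4.31×10⁻⁵)² / 1.43×10⁻¹² = 1.30×10³ Ω = 1.30 kΩ

1.30 kΩ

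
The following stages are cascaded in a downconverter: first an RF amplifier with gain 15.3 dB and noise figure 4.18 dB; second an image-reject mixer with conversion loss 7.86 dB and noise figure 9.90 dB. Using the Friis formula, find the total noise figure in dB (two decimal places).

4.59 dB

Convert to linear (a loss of L dB is a gain of −L dB): F_i = 10^(NF_i/10), G_i = 10^(G_i,dB/10)
  Stage 1: F_1 = 10^(4.18/10) = 2.618, G_1 = 10^(15.3/10) = 33.88
  Stage 2: F_2 = 10^(9.90/10) = 9.772, G_2 = 10^(−7.86/10) = 0.1637
Friis cascade:
  F = 2.618 + (9.772 − 1)/33.88 = 2.877
NF = 10 log₁₀(2.877) = 4.59 dB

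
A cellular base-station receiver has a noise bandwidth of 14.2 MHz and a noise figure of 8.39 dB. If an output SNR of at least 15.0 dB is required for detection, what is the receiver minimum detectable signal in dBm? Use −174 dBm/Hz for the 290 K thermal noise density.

Sensitivity = −174 + 10 log₁₀(B) + NF + SNR_min
= −174 + 71.52 + 8.39 + 15.0
= −79.09 dBm → −79.1 dBm

−79.1 dBm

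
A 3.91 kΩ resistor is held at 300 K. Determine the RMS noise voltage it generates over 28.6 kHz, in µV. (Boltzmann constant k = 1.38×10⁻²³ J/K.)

1.36 µV

V_n = √(4kTRB)
4kTRB = 4 × 1.38×10⁻²³ × 300 × 3.91×10³ × 2.86×10⁴ = 1.85×10⁻¹² V²
V_n = √(1.85×10⁻¹²) = 1.36×10⁻⁶ V = 1.36 µV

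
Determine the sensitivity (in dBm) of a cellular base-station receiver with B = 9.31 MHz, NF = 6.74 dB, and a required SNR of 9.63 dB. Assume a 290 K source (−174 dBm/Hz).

Sensitivity = −174 + 10 log₁₀(B) + NF + SNR_min
= −174 + 69.69 + 6.74 + 9.63
= −87.94 dBm → −87.9 dBm

−87.9 dBm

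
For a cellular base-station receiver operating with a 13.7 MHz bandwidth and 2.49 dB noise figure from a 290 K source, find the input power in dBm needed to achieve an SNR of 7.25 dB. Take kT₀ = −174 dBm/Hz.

Sensitivity = −174 + 10 log₁₀(B) + NF + SNR_min
= −174 + 71.37 + 2.49 + 7.25
= −92.89 dBm → −92.9 dBm

−92.9 dBm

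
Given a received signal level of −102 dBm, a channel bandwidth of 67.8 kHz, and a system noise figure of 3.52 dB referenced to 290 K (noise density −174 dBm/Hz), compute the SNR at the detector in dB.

20.2 dB

Noise floor: N = −174 + 10 log₁₀(B) + NF
10 log₁₀(6.78×10⁴) = 48.31 dB
N = −174 + 48.31 + 3.52 = −122.17 dBm
SNR = P_sig − N = −102 − (−122.17) = 20.17 dB → 20.2 dB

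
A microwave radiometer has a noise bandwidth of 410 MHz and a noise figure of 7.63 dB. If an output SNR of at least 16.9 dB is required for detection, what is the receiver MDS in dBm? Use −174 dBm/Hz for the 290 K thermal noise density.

−63.3 dBm

Sensitivity = −174 + 10 log₁₀(B) + NF + SNR_min
= −174 + 86.13 + 7.63 + 16.9
= −63.34 dBm → −63.3 dBm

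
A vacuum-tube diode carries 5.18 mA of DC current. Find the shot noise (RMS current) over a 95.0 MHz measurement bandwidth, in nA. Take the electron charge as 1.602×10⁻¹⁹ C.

397 nA

I_n = √(2qI·B)
2qI·B = 2 × 1.602×10⁻¹⁹ × 5.18×10⁻³ × 9.50×10⁷ = 1.58×10⁻¹³ A²
I_n = √(1.58×10⁻¹³) = 3.97×10⁻⁷ A = 397 nA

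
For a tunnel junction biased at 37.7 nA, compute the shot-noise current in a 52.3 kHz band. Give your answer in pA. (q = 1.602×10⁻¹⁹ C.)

25.1 pA

I_n = √(2qI·B)
2qI·B = 2 × 1.602×10⁻¹⁹ × 3.77×10⁻⁸ × 5.23×10⁴ = 6.32×10⁻²² A²
I_n = √(6.32×10⁻²²) = 2.51×10⁻¹¹ A = 25.1 pA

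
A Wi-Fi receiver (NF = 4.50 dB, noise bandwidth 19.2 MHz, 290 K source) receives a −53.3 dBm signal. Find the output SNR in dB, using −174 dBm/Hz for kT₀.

43.4 dB

Noise floor: N = −174 + 10 log₁₀(B) + NF
10 log₁₀(1.92×10⁷) = 72.83 dB
N = −174 + 72.83 + 4.50 = −96.67 dBm
SNR = P_sig − N = −53.3 − (−96.67) = 43.37 dB → 43.4 dB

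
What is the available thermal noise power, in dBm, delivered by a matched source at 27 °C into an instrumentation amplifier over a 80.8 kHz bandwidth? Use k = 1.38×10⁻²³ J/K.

T = 27 °C + 273.15 = 300.15 K
P_n = kTB = 1.38×10⁻²³ × 300.15 × 8.08×10⁴ = 3.35×10⁻¹⁶ W
In dBm: 10 log₁₀(3.35×10⁻¹⁶ / 10⁻³) = −124.8 dBm

−124.8 dBm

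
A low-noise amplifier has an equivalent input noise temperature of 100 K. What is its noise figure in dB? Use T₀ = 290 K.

1.29 dB

F = 1 + T_e/T₀ = 1 + 100/290 = 1.34483
NF = 10 log₁₀(1.34483) = 1.29 dB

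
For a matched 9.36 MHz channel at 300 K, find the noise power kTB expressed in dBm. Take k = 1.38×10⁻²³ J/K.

P_n = kTB = 1.38×10⁻²³ × 300 × 9.36×10⁶ = 3.88×10⁻¹⁴ W
In dBm: 10 log₁₀(3.88×10⁻¹⁴ / 10⁻³) = −104.1 dBm

−104.1 dBm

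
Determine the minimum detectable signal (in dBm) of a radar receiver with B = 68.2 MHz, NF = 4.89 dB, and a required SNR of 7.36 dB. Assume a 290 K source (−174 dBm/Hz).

Sensitivity = −174 + 10 log₁₀(B) + NF + SNR_min
= −174 + 78.34 + 4.89 + 7.36
= −83.41 dBm → −83.4 dBm

−83.4 dBm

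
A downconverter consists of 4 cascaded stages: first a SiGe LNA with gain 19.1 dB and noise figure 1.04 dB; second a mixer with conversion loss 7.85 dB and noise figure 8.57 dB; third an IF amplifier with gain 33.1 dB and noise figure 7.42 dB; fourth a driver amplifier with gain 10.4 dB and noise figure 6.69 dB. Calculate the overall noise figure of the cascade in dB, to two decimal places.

Convert to linear (a loss of L dB is a gain of −L dB): F_i = 10^(NF_i/10), G_i = 10^(G_i,dB/10)
  Stage 1: F_1 = 10^(1.04/10) = 1.271, G_1 = 10^(19.1/10) = 81.28
  Stage 2: F_2 = 10^(8.57/10) = 7.194, G_2 = 10^(−7.85/10) = 0.1641
  Stage 3: F_3 = 10^(7.42/10) = 5.521, G_3 = 10^(33.1/10) = 2042
  Stage 4: F_4 = 10^(6.69/10) = 4.667, G_4 = 10^(10.4/10) = 10.96
Friis cascade:
  F = 1.271 + (7.194 − 1)/81.28 + (5.521 − 1)/13.34 + (4.667 − 1)/2.723×10⁴ = 1.686
NF = 10 log₁₀(1.686) = 2.27 dB

2.27 dB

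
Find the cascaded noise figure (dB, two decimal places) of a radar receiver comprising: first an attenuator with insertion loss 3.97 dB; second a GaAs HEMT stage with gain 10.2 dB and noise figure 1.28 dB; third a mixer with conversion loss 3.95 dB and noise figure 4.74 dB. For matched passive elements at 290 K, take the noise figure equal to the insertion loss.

5.82 dB

Convert to linear (a loss of L dB is a gain of −L dB): F_i = 10^(NF_i/10), G_i = 10^(G_i,dB/10)
  Stage 1: F_1 = 10^(3.97/10) = 2.495, G_1 = 10^(−3.97/10) = 0.4009
  Stage 2: F_2 = 10^(1.28/10) = 1.343, G_2 = 10^(10.2/10) = 10.47
  Stage 3: F_3 = 10^(4.74/10) = 2.979, G_3 = 10^(−3.95/10) = 0.4027
Friis cascade:
  F = 2.495 + (1.343 − 1)/0.4009 + (2.979 − 1)/4.198 = 3.821
NF = 10 log₁₀(3.821) = 5.82 dB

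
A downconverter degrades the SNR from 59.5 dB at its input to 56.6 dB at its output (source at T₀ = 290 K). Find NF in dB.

NF (dB) = SNR_in(dB) − SNR_out(dB) when the source is at T₀
NF = 59.5 − 56.6 = 2.9 dB

2.9 dB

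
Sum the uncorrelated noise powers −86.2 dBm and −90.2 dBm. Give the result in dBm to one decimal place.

Convert to linear, add, convert back:
P₁ = 2.40×10⁻¹² W, P₂ = 9.55×10⁻¹³ W
P_tot = 3.35×10⁻¹² W → 10 log₁₀(P_tot / 10⁻³) = −84.7 dBm

−84.7 dBm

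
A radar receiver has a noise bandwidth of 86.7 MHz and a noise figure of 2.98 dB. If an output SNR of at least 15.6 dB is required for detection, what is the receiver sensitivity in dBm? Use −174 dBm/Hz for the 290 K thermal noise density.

−76.0 dBm

Sensitivity = −174 + 10 log₁₀(B) + NF + SNR_min
= −174 + 79.38 + 2.98 + 15.6
= −76.04 dBm → −76.0 dBm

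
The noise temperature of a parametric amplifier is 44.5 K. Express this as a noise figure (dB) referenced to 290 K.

0.620 dB

F = 1 + T_e/T₀ = 1 + 44.5/290 = 1.15345
NF = 10 log₁₀(1.15345) = 0.620 dB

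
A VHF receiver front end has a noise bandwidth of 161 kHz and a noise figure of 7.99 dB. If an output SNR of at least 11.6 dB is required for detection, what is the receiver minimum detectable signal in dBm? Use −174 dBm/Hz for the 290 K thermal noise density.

Sensitivity = −174 + 10 log₁₀(B) + NF + SNR_min
= −174 + 52.07 + 7.99 + 11.6
= −102.34 dBm → −102.3 dBm

−102.3 dBm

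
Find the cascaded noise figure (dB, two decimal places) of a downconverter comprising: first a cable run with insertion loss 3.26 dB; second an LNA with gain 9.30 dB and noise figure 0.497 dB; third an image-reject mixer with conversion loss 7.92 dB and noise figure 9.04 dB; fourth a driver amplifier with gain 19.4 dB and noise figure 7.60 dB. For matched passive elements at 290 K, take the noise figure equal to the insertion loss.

Convert to linear (a loss of L dB is a gain of −L dB): F_i = 10^(NF_i/10), G_i = 10^(G_i,dB/10)
  Stage 1: F_1 = 10^(3.26/10) = 2.118, G_1 = 10^(−3.26/10) = 0.4721
  Stage 2: F_2 = 10^(0.497/10) = 1.121, G_2 = 10^(9.30/10) = 8.511
  Stage 3: F_3 = 10^(9.04/10) = 8.017, G_3 = 10^(−7.92/10) = 0.1614
  Stage 4: F_4 = 10^(7.60/10) = 5.754, G_4 = 10^(19.4/10) = 87.10
Friis cascade:
  F = 2.118 + (1.121 − 1)/0.4721 + (8.017 − 1)/4.018 + (5.754 − 1)/0.6486 = 11.45
NF = 10 log₁₀(11.45) = 10.59 dB

10.59 dB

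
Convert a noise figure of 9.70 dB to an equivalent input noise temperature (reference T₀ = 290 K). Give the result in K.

F = 10^(9.70/10) = 9.33254
T_e = (F − 1)·T₀ = (9.33254 − 1) × 290 = 2416 K

2416 K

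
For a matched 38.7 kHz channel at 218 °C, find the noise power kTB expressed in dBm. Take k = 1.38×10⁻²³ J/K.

−125.8 dBm

T = 218 °C + 273.15 = 491.15 K
P_n = kTB = 1.38×10⁻²³ × 491.15 × 3.87×10⁴ = 2.62×10⁻¹⁶ W
In dBm: 10 log₁₀(2.62×10⁻¹⁶ / 10⁻³) = −125.8 dBm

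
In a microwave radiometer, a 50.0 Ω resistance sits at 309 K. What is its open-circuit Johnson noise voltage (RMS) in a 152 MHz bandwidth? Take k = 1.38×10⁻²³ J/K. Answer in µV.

V_n = √(4kTRB)
4kTRB = 4 × 1.38×10⁻²³ × 309 × 5.00×10¹ × 1.52×10⁸ = 1.30×10⁻¹⁰ V²
V_n = √(1.30×10⁻¹⁰) = 1.14×10⁻⁵ V = 11.4 µV

11.4 µV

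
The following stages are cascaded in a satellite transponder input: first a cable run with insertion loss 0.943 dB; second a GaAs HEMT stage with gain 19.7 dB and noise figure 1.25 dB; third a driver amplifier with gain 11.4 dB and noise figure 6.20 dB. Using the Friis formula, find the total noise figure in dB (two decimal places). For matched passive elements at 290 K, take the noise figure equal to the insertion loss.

Convert to linear (a loss of L dB is a gain of −L dB): F_i = 10^(NF_i/10), G_i = 10^(G_i,dB/10)
  Stage 1: F_1 = 10^(0.943/10) = 1.243, G_1 = 10^(−0.943/10) = 0.8048
  Stage 2: F_2 = 10^(1.25/10) = 1.334, G_2 = 10^(19.7/10) = 93.33
  Stage 3: F_3 = 10^(6.20/10) = 4.169, G_3 = 10^(11.4/10) = 13.80
Friis cascade:
  F = 1.243 + (1.334 − 1)/0.8048 + (4.169 − 1)/75.11 = 1.699
NF = 10 log₁₀(1.699) = 2.30 dB

2.30 dB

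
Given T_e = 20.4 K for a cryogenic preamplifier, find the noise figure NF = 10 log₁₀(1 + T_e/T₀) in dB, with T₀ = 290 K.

0.295 dB

F = 1 + T_e/T₀ = 1 + 20.4/290 = 1.07034
NF = 10 log₁₀(1.07034) = 0.295 dB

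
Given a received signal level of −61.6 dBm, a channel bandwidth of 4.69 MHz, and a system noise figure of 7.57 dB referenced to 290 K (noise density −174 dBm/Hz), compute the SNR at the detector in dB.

38.1 dB

Noise floor: N = −174 + 10 log₁₀(B) + NF
10 log₁₀(4.69×10⁶) = 66.71 dB
N = −174 + 66.71 + 7.57 = −99.72 dBm
SNR = P_sig − N = −61.6 − (−99.72) = 38.12 dB → 38.1 dB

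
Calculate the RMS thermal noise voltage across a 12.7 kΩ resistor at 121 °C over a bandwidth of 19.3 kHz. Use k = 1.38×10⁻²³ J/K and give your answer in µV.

T = 121 °C + 273.15 = 394.15 K
V_n = √(4kTRB)
4kTRB = 4 × 1.38×10⁻²³ × 394.15 × 1.27×10⁴ × 1.93×10⁴ = 5.33×10⁻¹² V²
V_n = √(5.33×10⁻¹²) = 2.31×10⁻⁶ V = 2.31 µV

2.31 µV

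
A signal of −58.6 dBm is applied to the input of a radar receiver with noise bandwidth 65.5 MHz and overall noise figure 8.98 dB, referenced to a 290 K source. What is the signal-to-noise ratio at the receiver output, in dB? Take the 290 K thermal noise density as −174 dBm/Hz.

28.3 dB

Noise floor: N = −174 + 10 log₁₀(B) + NF
10 log₁₀(6.55×10⁷) = 78.16 dB
N = −174 + 78.16 + 8.98 = −86.86 dBm
SNR = P_sig − N = −58.6 − (−86.86) = 28.26 dB → 28.3 dB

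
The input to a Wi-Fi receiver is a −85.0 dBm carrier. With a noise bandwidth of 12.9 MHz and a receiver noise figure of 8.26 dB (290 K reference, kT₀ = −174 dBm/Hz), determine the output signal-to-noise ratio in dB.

Noise floor: N = −174 + 10 log₁₀(B) + NF
10 log₁₀(1.29×10⁷) = 71.11 dB
N = −174 + 71.11 + 8.26 = −94.63 dBm
SNR = P_sig − N = −85.0 − (−94.63) = 9.63 dB → 9.6 dB

9.6 dB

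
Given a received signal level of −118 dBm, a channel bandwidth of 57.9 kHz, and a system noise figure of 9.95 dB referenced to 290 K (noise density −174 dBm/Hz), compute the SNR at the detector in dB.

Noise floor: N = −174 + 10 log₁₀(B) + NF
10 log₁₀(5.79×10⁴) = 47.63 dB
N = −174 + 47.63 + 9.95 = −116.42 dBm
SNR = P_sig − N = −118 − (−116.42) = −1.58 dB → −1.6 dB

−1.6 dB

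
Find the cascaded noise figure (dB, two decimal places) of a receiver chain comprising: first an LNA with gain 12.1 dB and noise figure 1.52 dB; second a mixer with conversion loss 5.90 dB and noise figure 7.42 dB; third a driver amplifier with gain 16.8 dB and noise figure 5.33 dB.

Convert to linear (a loss of L dB is a gain of −L dB): F_i = 10^(NF_i/10), G_i = 10^(G_i,dB/10)
  Stage 1: F_1 = 10^(1.52/10) = 1.419, G_1 = 10^(12.1/10) = 16.22
  Stage 2: F_2 = 10^(7.42/10) = 5.521, G_2 = 10^(−5.90/10) = 0.2570
  Stage 3: F_3 = 10^(5.33/10) = 3.412, G_3 = 10^(16.8/10) = 47.86
Friis cascade:
  F = 1.419 + (5.521 − 1)/16.22 + (3.412 − 1)/4.169 = 2.276
NF = 10 log₁₀(2.276) = 3.57 dB

3.57 dB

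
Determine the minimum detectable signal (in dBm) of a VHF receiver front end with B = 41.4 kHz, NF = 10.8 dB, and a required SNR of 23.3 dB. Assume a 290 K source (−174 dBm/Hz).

Sensitivity = −174 + 10 log₁₀(B) + NF + SNR_min
= −174 + 46.17 + 10.8 + 23.3
= −93.73 dBm → −93.7 dBm

−93.7 dBm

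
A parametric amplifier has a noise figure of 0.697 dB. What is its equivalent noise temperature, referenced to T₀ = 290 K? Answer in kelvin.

50.5 K

F = 10^(0.697/10) = 1.17409
T_e = (F − 1)·T₀ = (1.17409 − 1) × 290 = 50.5 K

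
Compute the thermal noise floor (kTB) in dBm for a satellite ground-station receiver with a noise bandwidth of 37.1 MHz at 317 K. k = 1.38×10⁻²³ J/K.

−97.9 dBm

P_n = kTB = 1.38×10⁻²³ × 317 × 3.71×10⁷ = 1.62×10⁻¹³ W
In dBm: 10 log₁₀(1.62×10⁻¹³ / 10⁻³) = −97.9 dBm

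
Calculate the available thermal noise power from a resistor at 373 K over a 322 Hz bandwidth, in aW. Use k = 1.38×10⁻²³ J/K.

1.66 aW

P_n = kTB = 1.38×10⁻²³ × 373 × 3.22×10² = 1.66×10⁻¹⁸ W = 1.66 aW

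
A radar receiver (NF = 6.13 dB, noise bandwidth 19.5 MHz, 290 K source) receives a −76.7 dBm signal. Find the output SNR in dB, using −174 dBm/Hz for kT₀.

Noise floor: N = −174 + 10 log₁₀(B) + NF
10 log₁₀(1.95×10⁷) = 72.9 dB
N = −174 + 72.9 + 6.13 = −94.97 dBm
SNR = P_sig − N = −76.7 − (−94.97) = 18.27 dB → 18.3 dB

18.3 dB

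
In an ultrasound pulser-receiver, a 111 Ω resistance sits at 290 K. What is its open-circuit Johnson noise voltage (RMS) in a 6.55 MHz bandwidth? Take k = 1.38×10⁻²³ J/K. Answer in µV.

3.41 µV

V_n = √(4kTRB)
4kTRB = 4 × 1.38×10⁻²³ × 290 × 1.11×10² × 6.55×10⁶ = 1.16×10⁻¹¹ V²
V_n = √(1.16×10⁻¹¹) = 3.41×10⁻⁶ V = 3.41 µV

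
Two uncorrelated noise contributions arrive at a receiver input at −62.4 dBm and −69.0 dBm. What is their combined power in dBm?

Convert to linear, add, convert back:
P₁ = 5.75×10⁻¹⁰ W, P₂ = 1.26×10⁻¹⁰ W
P_tot = 7.01×10⁻¹⁰ W → 10 log₁₀(P_tot / 10⁻³) = −61.5 dBm

−61.5 dBm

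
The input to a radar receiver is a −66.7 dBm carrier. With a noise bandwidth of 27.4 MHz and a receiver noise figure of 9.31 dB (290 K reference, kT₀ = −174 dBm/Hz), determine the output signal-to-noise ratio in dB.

23.6 dB

Noise floor: N = −174 + 10 log₁₀(B) + NF
10 log₁₀(2.74×10⁷) = 74.38 dB
N = −174 + 74.38 + 9.31 = −90.31 dBm
SNR = P_sig − N = −66.7 − (−90.31) = 23.61 dB → 23.6 dB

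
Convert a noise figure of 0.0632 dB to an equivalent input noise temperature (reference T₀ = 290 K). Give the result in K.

F = 10^(0.0632/10) = 1.01466
T_e = (F − 1)·T₀ = (1.01466 − 1) × 290 = 4.25 K

4.25 K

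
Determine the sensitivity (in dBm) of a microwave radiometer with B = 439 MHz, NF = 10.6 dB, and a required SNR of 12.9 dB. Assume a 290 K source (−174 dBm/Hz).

Sensitivity = −174 + 10 log₁₀(B) + NF + SNR_min
= −174 + 86.42 + 10.6 + 12.9
= −64.08 dBm → −64.1 dBm

−64.1 dBm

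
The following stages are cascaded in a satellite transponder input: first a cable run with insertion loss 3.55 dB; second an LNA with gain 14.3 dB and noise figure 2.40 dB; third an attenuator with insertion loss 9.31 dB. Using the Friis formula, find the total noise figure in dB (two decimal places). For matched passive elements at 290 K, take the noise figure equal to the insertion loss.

6.60 dB

Convert to linear (a loss of L dB is a gain of −L dB): F_i = 10^(NF_i/10), G_i = 10^(G_i,dB/10)
  Stage 1: F_1 = 10^(3.55/10) = 2.265, G_1 = 10^(−3.55/10) = 0.4416
  Stage 2: F_2 = 10^(2.40/10) = 1.738, G_2 = 10^(14.3/10) = 26.92
  Stage 3: F_3 = 10^(9.31/10) = 8.531, G_3 = 10^(−9.31/10) = 0.1172
Friis cascade:
  F = 2.265 + (1.738 − 1)/0.4416 + (8.531 − 1)/11.89 = 4.569
NF = 10 log₁₀(4.569) = 6.60 dB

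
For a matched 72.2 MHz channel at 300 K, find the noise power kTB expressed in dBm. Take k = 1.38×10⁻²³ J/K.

P_n = kTB = 1.38×10⁻²³ × 300 × 7.22×10⁷ = 2.99×10⁻¹³ W
In dBm: 10 log₁₀(2.99×10⁻¹³ / 10⁻³) = −95.2 dBm

−95.2 dBm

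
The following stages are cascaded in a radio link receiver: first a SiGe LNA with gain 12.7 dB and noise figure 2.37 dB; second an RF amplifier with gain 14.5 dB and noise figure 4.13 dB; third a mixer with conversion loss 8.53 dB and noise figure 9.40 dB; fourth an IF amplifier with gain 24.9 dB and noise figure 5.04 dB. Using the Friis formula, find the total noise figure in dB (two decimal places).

2.68 dB

Convert to linear (a loss of L dB is a gain of −L dB): F_i = 10^(NF_i/10), G_i = 10^(G_i,dB/10)
  Stage 1: F_1 = 10^(2.37/10) = 1.726, G_1 = 10^(12.7/10) = 18.62
  Stage 2: F_2 = 10^(4.13/10) = 2.588, G_2 = 10^(14.5/10) = 28.18
  Stage 3: F_3 = 10^(9.40/10) = 8.710, G_3 = 10^(−8.53/10) = 0.1403
  Stage 4: F_4 = 10^(5.04/10) = 3.192, G_4 = 10^(24.9/10) = 309.0
Friis cascade:
  F = 1.726 + (2.588 − 1)/18.62 + (8.710 − 1)/524.8 + (3.192 − 1)/73.62 = 1.856
NF = 10 log₁₀(1.856) = 2.68 dB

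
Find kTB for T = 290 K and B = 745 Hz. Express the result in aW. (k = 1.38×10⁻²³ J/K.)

2.98 aW

P_n = kTB = 1.38×10⁻²³ × 290 × 7.45×10² = 2.98×10⁻¹⁸ W = 2.98 aW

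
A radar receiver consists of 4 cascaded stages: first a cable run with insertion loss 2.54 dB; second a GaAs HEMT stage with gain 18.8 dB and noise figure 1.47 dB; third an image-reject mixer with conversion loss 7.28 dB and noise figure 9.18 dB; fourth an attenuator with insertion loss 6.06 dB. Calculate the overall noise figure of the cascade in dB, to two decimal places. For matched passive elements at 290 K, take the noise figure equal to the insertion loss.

4.88 dB

Convert to linear (a loss of L dB is a gain of −L dB): F_i = 10^(NF_i/10), G_i = 10^(G_i,dB/10)
  Stage 1: F_1 = 10^(2.54/10) = 1.795, G_1 = 10^(−2.54/10) = 0.5572
  Stage 2: F_2 = 10^(1.47/10) = 1.403, G_2 = 10^(18.8/10) = 75.86
  Stage 3: F_3 = 10^(9.18/10) = 8.279, G_3 = 10^(−7.28/10) = 0.1871
  Stage 4: F_4 = 10^(6.06/10) = 4.036, G_4 = 10^(−6.06/10) = 0.2477
Friis cascade:
  F = 1.795 + (1.403 − 1)/0.5572 + (8.279 − 1)/42.27 + (4.036 − 1)/7.907 = 3.074
NF = 10 log₁₀(3.074) = 4.88 dB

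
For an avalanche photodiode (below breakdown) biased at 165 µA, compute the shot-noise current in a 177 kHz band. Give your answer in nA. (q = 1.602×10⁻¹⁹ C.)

3.06 nA

I_n = √(2qI·B)
2qI·B = 2 × 1.602×10⁻¹⁹ × 1.65×10⁻⁴ × 1.77×10⁵ = 9.36×10⁻¹⁸ A²
I_n = √(9.36×10⁻¹⁸) = 3.06×10⁻⁹ A = 3.06 nA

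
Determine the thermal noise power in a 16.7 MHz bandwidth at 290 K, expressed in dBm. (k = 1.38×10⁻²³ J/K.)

−101.8 dBm

P_n = kTB = 1.38×10⁻²³ × 290 × 1.67×10⁷ = 6.68×10⁻¹⁴ W
In dBm: 10 log₁₀(6.68×10⁻¹⁴ / 10⁻³) = −101.8 dBm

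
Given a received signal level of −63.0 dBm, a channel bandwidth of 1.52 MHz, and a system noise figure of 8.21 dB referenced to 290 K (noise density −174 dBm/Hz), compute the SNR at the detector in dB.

Noise floor: N = −174 + 10 log₁₀(B) + NF
10 log₁₀(1.52×10⁶) = 61.82 dB
N = −174 + 61.82 + 8.21 = −103.97 dBm
SNR = P_sig − N = −63.0 − (−103.97) = 40.97 dB → 41.0 dB

41.0 dB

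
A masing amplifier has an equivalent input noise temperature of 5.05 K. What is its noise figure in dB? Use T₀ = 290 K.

0.075 dB

F = 1 + T_e/T₀ = 1 + 5.05/290 = 1.01741
NF = 10 log₁₀(1.01741) = 0.075 dB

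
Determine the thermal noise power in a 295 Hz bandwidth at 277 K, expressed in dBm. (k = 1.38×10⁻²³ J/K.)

P_n = kTB = 1.38×10⁻²³ × 277 × 2.95×10² = 1.13×10⁻¹⁸ W
In dBm: 10 log₁₀(1.13×10⁻¹⁸ / 10⁻³) = −149.5 dBm

−149.5 dBm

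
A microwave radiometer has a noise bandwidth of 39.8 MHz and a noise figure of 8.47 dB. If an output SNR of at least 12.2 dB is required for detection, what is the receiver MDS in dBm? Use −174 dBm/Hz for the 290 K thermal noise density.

−77.3 dBm

Sensitivity = −174 + 10 log₁₀(B) + NF + SNR_min
= −174 + 76 + 8.47 + 12.2
= −77.33 dBm → −77.3 dBm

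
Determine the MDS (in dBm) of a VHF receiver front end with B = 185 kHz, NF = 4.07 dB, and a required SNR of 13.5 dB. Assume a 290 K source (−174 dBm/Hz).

−103.8 dBm

Sensitivity = −174 + 10 log₁₀(B) + NF + SNR_min
= −174 + 52.67 + 4.07 + 13.5
= −103.76 dBm → −103.8 dBm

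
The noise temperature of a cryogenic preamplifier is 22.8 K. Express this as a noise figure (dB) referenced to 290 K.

F = 1 + T_e/T₀ = 1 + 22.8/290 = 1.07862
NF = 10 log₁₀(1.07862) = 0.329 dB

0.329 dB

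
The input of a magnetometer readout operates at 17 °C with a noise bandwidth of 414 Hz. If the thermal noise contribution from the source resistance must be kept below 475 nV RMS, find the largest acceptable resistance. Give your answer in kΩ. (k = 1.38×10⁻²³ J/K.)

34.0 kΩ

T = 17 °C + 273.15 = 290.15 K
Johnson–Nyquist: V_n = √(4kTRB) ⇒ R = V_n² / (4kTB)
4kTB = 4 × 1.38×10⁻²³ × 290.15 × 4.14×10² = 6.63×10⁻¹⁸
R = (4.75×10⁻⁷)² / 6.63×10⁻¹⁸ = 3.40×10⁴ Ω = 34.0 kΩ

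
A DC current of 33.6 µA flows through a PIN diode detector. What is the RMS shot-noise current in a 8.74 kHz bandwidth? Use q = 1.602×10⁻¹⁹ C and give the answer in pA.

307 pA

I_n = √(2qI·B)
2qI·B = 2 × 1.602×10⁻¹⁹ × 3.36×10⁻⁵ × 8.74×10³ = 9.41×10⁻²⁰ A²
I_n = √(9.41×10⁻²⁰) = 3.07×10⁻¹⁰ A = 307 pA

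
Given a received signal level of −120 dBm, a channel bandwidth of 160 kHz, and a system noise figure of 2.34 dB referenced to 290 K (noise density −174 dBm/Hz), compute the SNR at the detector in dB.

−0.4 dB

Noise floor: N = −174 + 10 log₁₀(B) + NF
10 log₁₀(1.60×10⁵) = 52.04 dB
N = −174 + 52.04 + 2.34 = −119.62 dBm
SNR = P_sig − N = −120 − (−119.62) = −0.38 dB → −0.4 dB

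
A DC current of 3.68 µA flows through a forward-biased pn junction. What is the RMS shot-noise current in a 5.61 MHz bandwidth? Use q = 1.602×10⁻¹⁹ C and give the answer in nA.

I_n = √(2qI·B)
2qI·B = 2 × 1.602×10⁻¹⁹ × 3.68×10⁻⁶ × 5.61×10⁶ = 6.61×10⁻¹⁸ A²
I_n = √(6.61×10⁻¹⁸) = 2.57×10⁻⁹ A = 2.57 nA

2.57 nA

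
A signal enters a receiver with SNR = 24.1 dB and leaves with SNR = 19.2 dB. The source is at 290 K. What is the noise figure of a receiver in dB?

NF (dB) = SNR_in(dB) − SNR_out(dB) when the source is at T₀
NF = 24.1 − 19.2 = 4.9 dB

4.9 dB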